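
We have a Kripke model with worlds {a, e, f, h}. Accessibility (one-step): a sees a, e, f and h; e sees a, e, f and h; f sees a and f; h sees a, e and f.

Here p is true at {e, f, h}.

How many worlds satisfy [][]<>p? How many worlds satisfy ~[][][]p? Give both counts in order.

For [][]<>p:
a: successors {a, e, f, h}; []<>p there: a:T, e:T, f:T, h:T. ✓
e: successors {a, e, f, h}; []<>p there: a:T, e:T, f:T, h:T. ✓
f: successors {a, f}; []<>p there: a:T, f:T. ✓
h: successors {a, e, f}; []<>p there: a:T, e:T, f:T. ✓
— 4 worlds.
For ~[][][]p:
a: [][][]p is F. ✓
e: [][][]p is F. ✓
f: [][][]p is F. ✓
h: [][][]p is F. ✓
— 4 worlds.

4 and 4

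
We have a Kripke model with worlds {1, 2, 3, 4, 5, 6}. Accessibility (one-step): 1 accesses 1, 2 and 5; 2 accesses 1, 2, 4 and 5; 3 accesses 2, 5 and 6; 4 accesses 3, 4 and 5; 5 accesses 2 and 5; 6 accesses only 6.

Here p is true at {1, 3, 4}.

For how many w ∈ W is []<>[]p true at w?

1: successors {1, 2, 5}; <>[]p there: 1:F, 2:F, 5:F. ✗
2: successors {1, 2, 4, 5}; <>[]p there: 1:F, 2:F, 4:F, 5:F. ✗
3: successors {2, 5, 6}; <>[]p there: 2:F, 5:F, 6:F. ✗
4: successors {3, 4, 5}; <>[]p there: 3:F, 4:F, 5:F. ✗
5: successors {2, 5}; <>[]p there: 2:F, 5:F. ✗
6: successors {6}; <>[]p there: 6:F. ✗
Satisfying worlds: ∅.

0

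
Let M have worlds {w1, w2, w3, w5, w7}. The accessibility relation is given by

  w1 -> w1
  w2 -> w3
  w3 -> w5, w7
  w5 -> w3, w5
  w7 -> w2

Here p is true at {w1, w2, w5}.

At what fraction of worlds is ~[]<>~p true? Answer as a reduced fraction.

2/5

w1: []<>~p is F. ✓
w2: []<>~p is T. ✗
w3: []<>~p is F. ✓
w5: []<>~p is T. ✗
w7: []<>~p is T. ✗
That's 2 of 5 worlds, so 2/5.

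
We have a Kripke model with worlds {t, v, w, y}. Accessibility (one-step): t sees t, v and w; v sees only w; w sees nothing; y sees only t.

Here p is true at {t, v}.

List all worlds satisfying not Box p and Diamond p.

{t}

t: not Box p is T, Diamond p is T. ✓
v: not Box p is T, Diamond p is F. ✗
w: not Box p is F, Diamond p is F. ✗
y: not Box p is F, Diamond p is T. ✗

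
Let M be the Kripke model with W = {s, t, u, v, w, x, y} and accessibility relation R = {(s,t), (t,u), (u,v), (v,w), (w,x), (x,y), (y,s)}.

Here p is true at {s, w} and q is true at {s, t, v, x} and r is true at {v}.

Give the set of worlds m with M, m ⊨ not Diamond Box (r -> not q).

s: Diamond Box (r -> not q) is T. ✗
t: Diamond Box (r -> not q) is F. ✓
u: Diamond Box (r -> not q) is T. ✗
v: Diamond Box (r -> not q) is T. ✗
w: Diamond Box (r -> not q) is T. ✗
x: Diamond Box (r -> not q) is T. ✗
y: Diamond Box (r -> not q) is T. ✗

{t}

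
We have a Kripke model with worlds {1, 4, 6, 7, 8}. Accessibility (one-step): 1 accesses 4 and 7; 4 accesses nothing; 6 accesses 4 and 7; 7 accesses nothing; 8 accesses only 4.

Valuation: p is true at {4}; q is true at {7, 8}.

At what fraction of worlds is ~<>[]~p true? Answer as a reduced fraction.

2/5

1: <>[]~p is T. ✗
4: <>[]~p is F. ✓
6: <>[]~p is T. ✗
7: <>[]~p is F. ✓
8: <>[]~p is T. ✗
That's 2 of 5 worlds, so 2/5.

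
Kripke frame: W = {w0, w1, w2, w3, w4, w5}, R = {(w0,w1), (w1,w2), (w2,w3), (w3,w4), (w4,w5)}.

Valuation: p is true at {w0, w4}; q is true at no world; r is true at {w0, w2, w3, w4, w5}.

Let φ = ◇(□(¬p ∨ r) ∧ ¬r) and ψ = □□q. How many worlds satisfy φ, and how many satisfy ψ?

1 and 2

For ◇(□(¬p ∨ r) ∧ ¬r):
w0: successors {w1}; □(¬p ∨ r) ∧ ¬r there: w1:T. ✓
w1: successors {w2}; □(¬p ∨ r) ∧ ¬r there: w2:F. ✗
w2: successors {w3}; □(¬p ∨ r) ∧ ¬r there: w3:F. ✗
w3: successors {w4}; □(¬p ∨ r) ∧ ¬r there: w4:F. ✗
w4: successors {w5}; □(¬p ∨ r) ∧ ¬r there: w5:F. ✗
w5: no successors, so ◇(□(¬p ∨ r) ∧ ¬r) fails. ✗
— 1 world.
For □□q:
w0: successors {w1}; □q there: w1:F. ✗
w1: successors {w2}; □q there: w2:F. ✗
w2: successors {w3}; □q there: w3:F. ✗
w3: successors {w4}; □q there: w4:F. ✗
w4: successors {w5}; □q there: w5:T. ✓
w5: no successors, so □□q holds vacuously. ✓
— 2 worlds.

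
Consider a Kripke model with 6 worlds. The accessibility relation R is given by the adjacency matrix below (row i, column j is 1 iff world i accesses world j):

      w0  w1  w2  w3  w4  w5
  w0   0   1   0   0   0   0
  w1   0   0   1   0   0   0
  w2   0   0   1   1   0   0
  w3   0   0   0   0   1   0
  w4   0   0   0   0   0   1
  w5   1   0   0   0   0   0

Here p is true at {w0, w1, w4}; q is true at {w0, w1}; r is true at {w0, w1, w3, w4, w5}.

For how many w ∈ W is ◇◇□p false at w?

2

w0: successors {w1}; ◇□p there: w1:F. ✗
w1: successors {w2}; ◇□p there: w2:T. ✓
w2: successors {w2, w3}; ◇□p there: w2:T, w3:F. ✓
w3: successors {w4}; ◇□p there: w4:T. ✓
w4: successors {w5}; ◇□p there: w5:T. ✓
w5: successors {w0}; ◇□p there: w0:F. ✗
Satisfying worlds: {w1, w2, w3, w4}.
So ◇◇□p fails at the other 2 worlds.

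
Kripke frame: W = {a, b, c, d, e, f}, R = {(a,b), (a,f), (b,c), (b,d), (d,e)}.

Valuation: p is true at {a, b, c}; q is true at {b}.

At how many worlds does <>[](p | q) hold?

3

a: successors {b, f}; [](p | q) there: b:F, f:T. ✓
b: successors {c, d}; [](p | q) there: c:T, d:F. ✓
c: no successors, so <>[](p | q) fails. ✗
d: successors {e}; [](p | q) there: e:T. ✓
e: no successors, so <>[](p | q) fails. ✗
f: no successors, so <>[](p | q) fails. ✗
Satisfying worlds: {a, b, d}.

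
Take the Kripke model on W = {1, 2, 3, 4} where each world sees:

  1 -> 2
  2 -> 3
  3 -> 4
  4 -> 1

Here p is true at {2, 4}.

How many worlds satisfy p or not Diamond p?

2

1: p is F, not Diamond p is F. ✗
2: p is T, not Diamond p is T. ✓
3: p is F, not Diamond p is F. ✗
4: p is T, not Diamond p is T. ✓
Satisfying worlds: {2, 4}.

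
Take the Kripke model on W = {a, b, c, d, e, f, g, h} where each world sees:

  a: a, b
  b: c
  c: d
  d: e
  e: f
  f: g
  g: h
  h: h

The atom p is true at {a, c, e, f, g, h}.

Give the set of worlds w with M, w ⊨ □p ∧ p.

{e, f, g, h}

a: □p is F, p is T. ✗
b: □p is T, p is F. ✗
c: □p is F, p is T. ✗
d: □p is T, p is F. ✗
e: □p is T, p is T. ✓
f: □p is T, p is T. ✓
g: □p is T, p is T. ✓
h: □p is T, p is T. ✓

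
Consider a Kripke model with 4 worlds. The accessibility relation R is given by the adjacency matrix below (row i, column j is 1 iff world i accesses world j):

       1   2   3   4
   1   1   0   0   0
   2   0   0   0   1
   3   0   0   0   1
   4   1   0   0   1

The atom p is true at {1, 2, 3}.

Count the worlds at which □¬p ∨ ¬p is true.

1: □¬p is F, ¬p is F. ✗
2: □¬p is T, ¬p is F. ✓
3: □¬p is T, ¬p is F. ✓
4: □¬p is F, ¬p is T. ✓
Satisfying worlds: {2, 3, 4}.

3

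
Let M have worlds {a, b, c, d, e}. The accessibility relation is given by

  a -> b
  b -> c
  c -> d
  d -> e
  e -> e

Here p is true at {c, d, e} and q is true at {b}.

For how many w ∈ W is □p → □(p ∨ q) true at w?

5

a: □p is F, □(p ∨ q) is T. ✓
b: □p is T, □(p ∨ q) is T. ✓
c: □p is T, □(p ∨ q) is T. ✓
d: □p is T, □(p ∨ q) is T. ✓
e: □p is T, □(p ∨ q) is T. ✓
Satisfying worlds: {a, b, c, d, e}.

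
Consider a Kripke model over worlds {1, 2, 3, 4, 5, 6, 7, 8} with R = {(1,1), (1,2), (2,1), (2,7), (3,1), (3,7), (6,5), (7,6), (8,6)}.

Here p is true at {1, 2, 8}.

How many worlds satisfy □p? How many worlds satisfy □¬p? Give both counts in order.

3 and 5

For □p:
1: successors {1, 2}; p there: 1:T, 2:T. ✓
2: successors {1, 7}; p there: 1:T, 7:F. ✗
3: successors {1, 7}; p there: 1:T, 7:F. ✗
4: no successors, so □p holds vacuously. ✓
5: no successors, so □p holds vacuously. ✓
6: successors {5}; p there: 5:F. ✗
7: successors {6}; p there: 6:F. ✗
8: successors {6}; p there: 6:F. ✗
— 3 worlds.
For □¬p:
1: successors {1, 2}; ¬p there: 1:F, 2:F. ✗
2: successors {1, 7}; ¬p there: 1:F, 7:T. ✗
3: successors {1, 7}; ¬p there: 1:F, 7:T. ✗
4: no successors, so □¬p holds vacuously. ✓
5: no successors, so □¬p holds vacuously. ✓
6: successors {5}; ¬p there: 5:T. ✓
7: successors {6}; ¬p there: 6:T. ✓
8: successors {6}; ¬p there: 6:T. ✓
— 5 worlds.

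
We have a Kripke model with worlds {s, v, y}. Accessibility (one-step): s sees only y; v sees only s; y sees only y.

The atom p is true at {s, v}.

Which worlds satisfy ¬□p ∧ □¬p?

s: ¬□p is T, □¬p is T. ✓
v: ¬□p is F, □¬p is F. ✗
y: ¬□p is T, □¬p is T. ✓

{s, y}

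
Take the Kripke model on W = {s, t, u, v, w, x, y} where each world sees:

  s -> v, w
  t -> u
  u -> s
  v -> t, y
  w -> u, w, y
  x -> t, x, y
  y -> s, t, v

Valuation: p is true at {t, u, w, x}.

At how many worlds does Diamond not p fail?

s: successors {v, w}; not p there: v:T, w:F. ✓
t: successors {u}; not p there: u:F. ✗
u: successors {s}; not p there: s:T. ✓
v: successors {t, y}; not p there: t:F, y:T. ✓
w: successors {u, w, y}; not p there: u:F, w:F, y:T. ✓
x: successors {t, x, y}; not p there: t:F, x:F, y:T. ✓
y: successors {s, t, v}; not p there: s:T, t:F, v:T. ✓
Satisfying worlds: {s, u, v, w, x, y}.
So Diamond not p fails at the other 1 world.

1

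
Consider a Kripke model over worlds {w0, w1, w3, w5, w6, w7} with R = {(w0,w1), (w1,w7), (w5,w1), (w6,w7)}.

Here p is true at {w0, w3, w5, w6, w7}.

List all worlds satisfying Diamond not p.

{w0, w5}

w0: successors {w1}; not p there: w1:T. ✓
w1: successors {w7}; not p there: w7:F. ✗
w3: no successors, so Diamond not p fails. ✗
w5: successors {w1}; not p there: w1:T. ✓
w6: successors {w7}; not p there: w7:F. ✗
w7: no successors, so Diamond not p fails. ✗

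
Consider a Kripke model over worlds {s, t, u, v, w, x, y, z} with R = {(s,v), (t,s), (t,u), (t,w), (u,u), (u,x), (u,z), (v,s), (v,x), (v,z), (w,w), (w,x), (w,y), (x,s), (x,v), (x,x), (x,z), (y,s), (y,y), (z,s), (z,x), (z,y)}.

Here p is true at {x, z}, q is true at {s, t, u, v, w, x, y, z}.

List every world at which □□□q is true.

s: successors {v}; □□q there: v:T. ✓
t: successors {s, u, w}; □□q there: s:T, u:T, w:T. ✓
u: successors {u, x, z}; □□q there: u:T, x:T, z:T. ✓
v: successors {s, x, z}; □□q there: s:T, x:T, z:T. ✓
w: successors {w, x, y}; □□q there: w:T, x:T, y:T. ✓
x: successors {s, v, x, z}; □□q there: s:T, v:T, x:T, z:T. ✓
y: successors {s, y}; □□q there: s:T, y:T. ✓
z: successors {s, x, y}; □□q there: s:T, x:T, y:T. ✓

{s, t, u, v, w, x, y, z}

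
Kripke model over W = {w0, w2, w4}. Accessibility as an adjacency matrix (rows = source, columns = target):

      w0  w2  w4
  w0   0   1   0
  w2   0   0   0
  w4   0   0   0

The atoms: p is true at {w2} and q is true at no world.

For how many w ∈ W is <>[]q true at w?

1

w0: successors {w2}; []q there: w2:T. ✓
w2: no successors, so <>[]q fails. ✗
w4: no successors, so <>[]q fails. ✗
Satisfying worlds: {w0}.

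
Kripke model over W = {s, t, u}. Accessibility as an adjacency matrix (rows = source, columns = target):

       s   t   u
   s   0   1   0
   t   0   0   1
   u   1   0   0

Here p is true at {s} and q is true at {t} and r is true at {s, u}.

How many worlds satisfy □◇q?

1

s: successors {t}; ◇q there: t:F. ✗
t: successors {u}; ◇q there: u:F. ✗
u: successors {s}; ◇q there: s:T. ✓
Satisfying worlds: {u}.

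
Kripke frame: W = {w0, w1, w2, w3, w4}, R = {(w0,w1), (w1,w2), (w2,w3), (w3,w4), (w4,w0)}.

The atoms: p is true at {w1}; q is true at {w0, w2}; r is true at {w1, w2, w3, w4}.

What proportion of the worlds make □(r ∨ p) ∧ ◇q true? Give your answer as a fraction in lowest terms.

w0: □(r ∨ p) is T, ◇q is F. ✗
w1: □(r ∨ p) is T, ◇q is T. ✓
w2: □(r ∨ p) is T, ◇q is F. ✗
w3: □(r ∨ p) is T, ◇q is F. ✗
w4: □(r ∨ p) is F, ◇q is T. ✗
That's 1 of 5 worlds, so 1/5.

1/5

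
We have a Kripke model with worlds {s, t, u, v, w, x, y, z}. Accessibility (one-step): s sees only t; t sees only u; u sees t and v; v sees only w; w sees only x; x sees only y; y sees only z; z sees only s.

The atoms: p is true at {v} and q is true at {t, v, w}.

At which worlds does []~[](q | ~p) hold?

∅

s: successors {t}; ~[](q | ~p) there: t:F. ✗
t: successors {u}; ~[](q | ~p) there: u:F. ✗
u: successors {t, v}; ~[](q | ~p) there: t:F, v:F. ✗
v: successors {w}; ~[](q | ~p) there: w:F. ✗
w: successors {x}; ~[](q | ~p) there: x:F. ✗
x: successors {y}; ~[](q | ~p) there: y:F. ✗
y: successors {z}; ~[](q | ~p) there: z:F. ✗
z: successors {s}; ~[](q | ~p) there: s:F. ✗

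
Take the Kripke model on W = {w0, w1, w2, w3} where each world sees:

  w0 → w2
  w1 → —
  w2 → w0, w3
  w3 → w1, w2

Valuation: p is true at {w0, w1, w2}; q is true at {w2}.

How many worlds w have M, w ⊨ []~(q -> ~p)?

2

w0: successors {w2}; ~(q -> ~p) there: w2:T. ✓
w1: no successors, so []~(q -> ~p) holds vacuously. ✓
w2: successors {w0, w3}; ~(q -> ~p) there: w0:F, w3:F. ✗
w3: successors {w1, w2}; ~(q -> ~p) there: w1:F, w2:T. ✗
Satisfying worlds: {w0, w1}.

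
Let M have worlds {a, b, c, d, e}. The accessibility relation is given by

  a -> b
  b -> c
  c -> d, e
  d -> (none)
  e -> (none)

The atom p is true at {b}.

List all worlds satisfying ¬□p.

a: □p is T. ✗
b: □p is F. ✓
c: □p is F. ✓
d: □p is T. ✗
e: □p is T. ✗

{b, c}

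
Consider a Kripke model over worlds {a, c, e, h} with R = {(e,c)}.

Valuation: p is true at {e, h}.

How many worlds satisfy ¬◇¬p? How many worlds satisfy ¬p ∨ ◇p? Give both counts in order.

For ¬◇¬p:
a: ◇¬p is F. ✓
c: ◇¬p is F. ✓
e: ◇¬p is T. ✗
h: ◇¬p is F. ✓
— 3 worlds.
For ¬p ∨ ◇p:
a: ¬p is T, ◇p is F. ✓
c: ¬p is T, ◇p is F. ✓
e: ¬p is F, ◇p is F. ✗
h: ¬p is F, ◇p is F. ✗
— 2 worlds.

3 and 2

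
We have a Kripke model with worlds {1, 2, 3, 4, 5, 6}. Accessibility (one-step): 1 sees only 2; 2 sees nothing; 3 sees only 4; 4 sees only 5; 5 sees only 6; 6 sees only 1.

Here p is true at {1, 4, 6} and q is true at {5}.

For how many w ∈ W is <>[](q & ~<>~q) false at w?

1: successors {2}; [](q & ~<>~q) there: 2:T. ✓
2: no successors, so <>[](q & ~<>~q) fails. ✗
3: successors {4}; [](q & ~<>~q) there: 4:F. ✗
4: successors {5}; [](q & ~<>~q) there: 5:F. ✗
5: successors {6}; [](q & ~<>~q) there: 6:F. ✗
6: successors {1}; [](q & ~<>~q) there: 1:F. ✗
Satisfying worlds: {1}.
So <>[](q & ~<>~q) fails at the other 5 worlds.

5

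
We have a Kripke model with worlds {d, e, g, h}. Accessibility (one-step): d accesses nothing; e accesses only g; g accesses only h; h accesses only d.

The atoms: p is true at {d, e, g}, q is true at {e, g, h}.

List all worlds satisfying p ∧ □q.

{d, e, g}

d: p is T, □q is T. ✓
e: p is T, □q is T. ✓
g: p is T, □q is T. ✓
h: p is F, □q is F. ✗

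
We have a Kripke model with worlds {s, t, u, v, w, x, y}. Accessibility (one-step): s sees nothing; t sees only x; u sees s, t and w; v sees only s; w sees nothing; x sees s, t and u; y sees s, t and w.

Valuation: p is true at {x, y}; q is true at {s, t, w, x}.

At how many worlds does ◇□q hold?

4

s: no successors, so ◇□q fails. ✗
t: successors {x}; □q there: x:F. ✗
u: successors {s, t, w}; □q there: s:T, t:T, w:T. ✓
v: successors {s}; □q there: s:T. ✓
w: no successors, so ◇□q fails. ✗
x: successors {s, t, u}; □q there: s:T, t:T, u:T. ✓
y: successors {s, t, w}; □q there: s:T, t:T, w:T. ✓
Satisfying worlds: {u, v, x, y}.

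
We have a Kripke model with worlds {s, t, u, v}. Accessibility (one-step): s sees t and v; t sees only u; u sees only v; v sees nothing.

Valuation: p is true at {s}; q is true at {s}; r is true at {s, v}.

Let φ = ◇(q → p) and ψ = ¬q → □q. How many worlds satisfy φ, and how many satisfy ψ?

For ◇(q → p):
s: successors {t, v}; q → p there: t:T, v:T. ✓
t: successors {u}; q → p there: u:T. ✓
u: successors {v}; q → p there: v:T. ✓
v: no successors, so ◇(q → p) fails. ✗
— 3 worlds.
For ¬q → □q:
s: ¬q is F, □q is F. ✓
t: ¬q is T, □q is F. ✗
u: ¬q is T, □q is F. ✗
v: ¬q is T, □q is T. ✓
— 2 worlds.

3 and 2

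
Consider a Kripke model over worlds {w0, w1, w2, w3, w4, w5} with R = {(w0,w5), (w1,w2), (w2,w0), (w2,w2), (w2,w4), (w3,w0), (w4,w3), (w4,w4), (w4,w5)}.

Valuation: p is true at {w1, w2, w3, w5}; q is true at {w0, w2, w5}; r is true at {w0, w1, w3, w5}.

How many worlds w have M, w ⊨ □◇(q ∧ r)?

4

w0: successors {w5}; ◇(q ∧ r) there: w5:F. ✗
w1: successors {w2}; ◇(q ∧ r) there: w2:T. ✓
w2: successors {w0, w2, w4}; ◇(q ∧ r) there: w0:T, w2:T, w4:T. ✓
w3: successors {w0}; ◇(q ∧ r) there: w0:T. ✓
w4: successors {w3, w4, w5}; ◇(q ∧ r) there: w3:T, w4:T, w5:F. ✗
w5: no successors, so □◇(q ∧ r) holds vacuously. ✓
Satisfying worlds: {w1, w2, w3, w5}.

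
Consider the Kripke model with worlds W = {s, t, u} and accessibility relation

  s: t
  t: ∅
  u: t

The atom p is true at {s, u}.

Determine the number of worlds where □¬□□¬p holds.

1

s: successors {t}; ¬□□¬p there: t:F. ✗
t: no successors, so □¬□□¬p holds vacuously. ✓
u: successors {t}; ¬□□¬p there: t:F. ✗
Satisfying worlds: {t}.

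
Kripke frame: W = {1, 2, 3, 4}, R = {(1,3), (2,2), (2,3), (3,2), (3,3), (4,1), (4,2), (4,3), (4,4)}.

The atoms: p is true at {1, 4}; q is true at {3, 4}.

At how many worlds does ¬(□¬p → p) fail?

1: □¬p → p is T. ✗
2: □¬p → p is F. ✓
3: □¬p → p is F. ✓
4: □¬p → p is T. ✗
Satisfying worlds: {2, 3}.
So ¬(□¬p → p) fails at the other 2 worlds.

2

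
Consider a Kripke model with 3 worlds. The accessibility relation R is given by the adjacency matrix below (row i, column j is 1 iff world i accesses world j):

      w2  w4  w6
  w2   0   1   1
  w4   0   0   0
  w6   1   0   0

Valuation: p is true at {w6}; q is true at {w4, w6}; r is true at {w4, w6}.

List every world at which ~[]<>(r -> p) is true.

w2: []<>(r -> p) is F. ✓
w4: []<>(r -> p) is T. ✗
w6: []<>(r -> p) is T. ✗

{w2}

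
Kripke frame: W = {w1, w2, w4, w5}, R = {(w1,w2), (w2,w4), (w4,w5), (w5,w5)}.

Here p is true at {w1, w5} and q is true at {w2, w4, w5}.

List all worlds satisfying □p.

{w4, w5}

w1: successors {w2}; p there: w2:F. ✗
w2: successors {w4}; p there: w4:F. ✗
w4: successors {w5}; p there: w5:T. ✓
w5: successors {w5}; p there: w5:T. ✓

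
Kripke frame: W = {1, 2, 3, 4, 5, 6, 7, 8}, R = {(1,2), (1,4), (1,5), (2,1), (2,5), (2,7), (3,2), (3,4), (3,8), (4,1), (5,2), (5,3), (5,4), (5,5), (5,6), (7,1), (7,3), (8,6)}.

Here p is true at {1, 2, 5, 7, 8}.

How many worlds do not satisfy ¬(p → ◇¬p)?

7

1: p → ◇¬p is T. ✗
2: p → ◇¬p is F. ✓
3: p → ◇¬p is T. ✗
4: p → ◇¬p is T. ✗
5: p → ◇¬p is T. ✗
6: p → ◇¬p is T. ✗
7: p → ◇¬p is T. ✗
8: p → ◇¬p is T. ✗
Satisfying worlds: {2}.
So ¬(p → ◇¬p) fails at the other 7 worlds.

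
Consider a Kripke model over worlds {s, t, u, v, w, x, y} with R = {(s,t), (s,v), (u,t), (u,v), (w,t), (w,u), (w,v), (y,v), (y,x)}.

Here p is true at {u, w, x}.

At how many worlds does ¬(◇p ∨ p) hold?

s: ◇p ∨ p is F. ✓
t: ◇p ∨ p is F. ✓
u: ◇p ∨ p is T. ✗
v: ◇p ∨ p is F. ✓
w: ◇p ∨ p is T. ✗
x: ◇p ∨ p is T. ✗
y: ◇p ∨ p is T. ✗
Satisfying worlds: {s, t, v}.

3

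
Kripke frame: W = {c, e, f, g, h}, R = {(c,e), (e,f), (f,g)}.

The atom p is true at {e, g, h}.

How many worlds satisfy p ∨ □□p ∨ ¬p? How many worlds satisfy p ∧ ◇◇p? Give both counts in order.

For p ∨ □□p ∨ ¬p:
c: p is F, □□p ∨ ¬p is T. ✓
e: p is T, □□p ∨ ¬p is T. ✓
f: p is F, □□p ∨ ¬p is T. ✓
g: p is T, □□p ∨ ¬p is T. ✓
h: p is T, □□p ∨ ¬p is T. ✓
— 5 worlds.
For p ∧ ◇◇p:
c: p is F, ◇◇p is F. ✗
e: p is T, ◇◇p is T. ✓
f: p is F, ◇◇p is F. ✗
g: p is T, ◇◇p is F. ✗
h: p is T, ◇◇p is F. ✗
— 1 world.

5 and 1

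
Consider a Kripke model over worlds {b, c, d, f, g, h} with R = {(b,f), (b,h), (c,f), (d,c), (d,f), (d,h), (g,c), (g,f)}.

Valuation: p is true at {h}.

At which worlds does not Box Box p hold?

b: Box Box p is T. ✗
c: Box Box p is T. ✗
d: Box Box p is F. ✓
f: Box Box p is T. ✗
g: Box Box p is F. ✓
h: Box Box p is T. ✗

{d, g}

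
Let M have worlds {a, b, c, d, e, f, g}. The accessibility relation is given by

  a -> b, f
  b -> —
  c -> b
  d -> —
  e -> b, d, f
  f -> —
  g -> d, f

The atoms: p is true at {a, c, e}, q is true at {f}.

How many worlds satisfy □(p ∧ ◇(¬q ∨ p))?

a: successors {b, f}; p ∧ ◇(¬q ∨ p) there: b:F, f:F. ✗
b: no successors, so □(p ∧ ◇(¬q ∨ p)) holds vacuously. ✓
c: successors {b}; p ∧ ◇(¬q ∨ p) there: b:F. ✗
d: no successors, so □(p ∧ ◇(¬q ∨ p)) holds vacuously. ✓
e: successors {b, d, f}; p ∧ ◇(¬q ∨ p) there: b:F, d:F, f:F. ✗
f: no successors, so □(p ∧ ◇(¬q ∨ p)) holds vacuously. ✓
g: successors {d, f}; p ∧ ◇(¬q ∨ p) there: d:F, f:F. ✗
Satisfying worlds: {b, d, f}.

3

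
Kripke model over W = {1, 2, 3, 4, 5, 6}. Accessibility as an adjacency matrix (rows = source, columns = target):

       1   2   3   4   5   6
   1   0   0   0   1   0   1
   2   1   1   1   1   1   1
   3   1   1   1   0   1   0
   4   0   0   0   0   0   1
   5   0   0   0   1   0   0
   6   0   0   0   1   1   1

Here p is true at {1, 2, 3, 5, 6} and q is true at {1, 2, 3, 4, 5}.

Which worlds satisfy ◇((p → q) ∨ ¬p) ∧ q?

1: ◇((p → q) ∨ ¬p) is T, q is T. ✓
2: ◇((p → q) ∨ ¬p) is T, q is T. ✓
3: ◇((p → q) ∨ ¬p) is T, q is T. ✓
4: ◇((p → q) ∨ ¬p) is F, q is T. ✗
5: ◇((p → q) ∨ ¬p) is T, q is T. ✓
6: ◇((p → q) ∨ ¬p) is T, q is F. ✗

{1, 2, 3, 5}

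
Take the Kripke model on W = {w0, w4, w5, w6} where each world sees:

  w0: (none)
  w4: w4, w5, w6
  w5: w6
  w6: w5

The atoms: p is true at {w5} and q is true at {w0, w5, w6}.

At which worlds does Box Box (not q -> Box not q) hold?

{w0, w5, w6}

w0: no successors, so Box Box (not q -> Box not q) holds vacuously. ✓
w4: successors {w4, w5, w6}; Box (not q -> Box not q) there: w4:F, w5:T, w6:T. ✗
w5: successors {w6}; Box (not q -> Box not q) there: w6:T. ✓
w6: successors {w5}; Box (not q -> Box not q) there: w5:T. ✓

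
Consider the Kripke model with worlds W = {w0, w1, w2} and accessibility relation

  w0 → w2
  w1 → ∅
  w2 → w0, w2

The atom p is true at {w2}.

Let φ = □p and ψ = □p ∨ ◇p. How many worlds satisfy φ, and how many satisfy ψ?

For □p:
w0: successors {w2}; p there: w2:T. ✓
w1: no successors, so □p holds vacuously. ✓
w2: successors {w0, w2}; p there: w0:F, w2:T. ✗
— 2 worlds.
For □p ∨ ◇p:
w0: □p is T, ◇p is T. ✓
w1: □p is T, ◇p is F. ✓
w2: □p is F, ◇p is T. ✓
— 3 worlds.

2 and 3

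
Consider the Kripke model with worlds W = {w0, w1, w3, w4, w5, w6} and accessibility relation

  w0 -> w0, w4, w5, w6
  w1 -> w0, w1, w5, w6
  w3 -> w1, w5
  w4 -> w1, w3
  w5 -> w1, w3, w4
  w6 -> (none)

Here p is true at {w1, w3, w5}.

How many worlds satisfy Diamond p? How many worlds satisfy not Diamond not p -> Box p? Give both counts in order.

5 and 6

For Diamond p:
w0: successors {w0, w4, w5, w6}; p there: w0:F, w4:F, w5:T, w6:F. ✓
w1: successors {w0, w1, w5, w6}; p there: w0:F, w1:T, w5:T, w6:F. ✓
w3: successors {w1, w5}; p there: w1:T, w5:T. ✓
w4: successors {w1, w3}; p there: w1:T, w3:T. ✓
w5: successors {w1, w3, w4}; p there: w1:T, w3:T, w4:F. ✓
w6: no successors, so Diamond p fails. ✗
— 5 worlds.
For not Diamond not p -> Box p:
w0: not Diamond not p is F, Box p is F. ✓
w1: not Diamond not p is F, Box p is F. ✓
w3: not Diamond not p is T, Box p is T. ✓
w4: not Diamond not p is T, Box p is T. ✓
w5: not Diamond not p is F, Box p is F. ✓
w6: not Diamond not p is T, Box p is T. ✓
— 6 worlds.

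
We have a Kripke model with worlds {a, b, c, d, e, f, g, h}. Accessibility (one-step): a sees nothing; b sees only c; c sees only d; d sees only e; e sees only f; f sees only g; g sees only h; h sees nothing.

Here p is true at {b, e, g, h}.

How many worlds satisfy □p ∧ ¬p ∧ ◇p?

2

a: □p ∧ ¬p is T, ◇p is F. ✗
b: □p ∧ ¬p is F, ◇p is F. ✗
c: □p ∧ ¬p is F, ◇p is F. ✗
d: □p ∧ ¬p is T, ◇p is T. ✓
e: □p ∧ ¬p is F, ◇p is F. ✗
f: □p ∧ ¬p is T, ◇p is T. ✓
g: □p ∧ ¬p is F, ◇p is T. ✗
h: □p ∧ ¬p is F, ◇p is F. ✗
Satisfying worlds: {d, f}.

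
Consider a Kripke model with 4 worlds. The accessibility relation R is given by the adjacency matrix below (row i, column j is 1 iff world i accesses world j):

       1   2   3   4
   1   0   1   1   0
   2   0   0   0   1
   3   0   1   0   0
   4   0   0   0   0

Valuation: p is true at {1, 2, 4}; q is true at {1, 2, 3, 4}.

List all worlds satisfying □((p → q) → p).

1: successors {2, 3}; (p → q) → p there: 2:T, 3:F. ✗
2: successors {4}; (p → q) → p there: 4:T. ✓
3: successors {2}; (p → q) → p there: 2:T. ✓
4: no successors, so □((p → q) → p) holds vacuously. ✓

{2, 3, 4}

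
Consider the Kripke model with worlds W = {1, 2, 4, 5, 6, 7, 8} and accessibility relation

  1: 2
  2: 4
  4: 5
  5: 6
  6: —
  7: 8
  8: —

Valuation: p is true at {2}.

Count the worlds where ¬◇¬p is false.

4

1: ◇¬p is F. ✓
2: ◇¬p is T. ✗
4: ◇¬p is T. ✗
5: ◇¬p is T. ✗
6: ◇¬p is F. ✓
7: ◇¬p is T. ✗
8: ◇¬p is F. ✓
Satisfying worlds: {1, 6, 8}.
So ¬◇¬p fails at the other 4 worlds.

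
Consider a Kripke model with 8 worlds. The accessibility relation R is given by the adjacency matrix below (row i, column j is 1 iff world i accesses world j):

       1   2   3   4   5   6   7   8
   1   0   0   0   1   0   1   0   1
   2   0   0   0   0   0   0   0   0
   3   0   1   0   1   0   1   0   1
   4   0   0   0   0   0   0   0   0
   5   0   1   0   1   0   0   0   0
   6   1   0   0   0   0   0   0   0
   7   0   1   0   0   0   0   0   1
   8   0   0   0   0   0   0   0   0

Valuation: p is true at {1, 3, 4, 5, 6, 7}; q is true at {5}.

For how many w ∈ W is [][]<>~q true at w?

7

1: successors {4, 6, 8}; []<>~q there: 4:T, 6:T, 8:T. ✓
2: no successors, so [][]<>~q holds vacuously. ✓
3: successors {2, 4, 6, 8}; []<>~q there: 2:T, 4:T, 6:T, 8:T. ✓
4: no successors, so [][]<>~q holds vacuously. ✓
5: successors {2, 4}; []<>~q there: 2:T, 4:T. ✓
6: successors {1}; []<>~q there: 1:F. ✗
7: successors {2, 8}; []<>~q there: 2:T, 8:T. ✓
8: no successors, so [][]<>~q holds vacuously. ✓
Satisfying worlds: {1, 2, 3, 4, 5, 7, 8}.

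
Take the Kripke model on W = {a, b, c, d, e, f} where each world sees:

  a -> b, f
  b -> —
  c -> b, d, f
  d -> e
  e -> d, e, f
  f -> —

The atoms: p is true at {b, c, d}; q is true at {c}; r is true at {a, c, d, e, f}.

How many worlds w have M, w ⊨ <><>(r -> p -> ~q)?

a: successors {b, f}; <>(r -> p -> ~q) there: b:F, f:F. ✗
b: no successors, so <><>(r -> p -> ~q) fails. ✗
c: successors {b, d, f}; <>(r -> p -> ~q) there: b:F, d:T, f:F. ✓
d: successors {e}; <>(r -> p -> ~q) there: e:T. ✓
e: successors {d, e, f}; <>(r -> p -> ~q) there: d:T, e:T, f:F. ✓
f: no successors, so <><>(r -> p -> ~q) fails. ✗
Satisfying worlds: {c, d, e}.

3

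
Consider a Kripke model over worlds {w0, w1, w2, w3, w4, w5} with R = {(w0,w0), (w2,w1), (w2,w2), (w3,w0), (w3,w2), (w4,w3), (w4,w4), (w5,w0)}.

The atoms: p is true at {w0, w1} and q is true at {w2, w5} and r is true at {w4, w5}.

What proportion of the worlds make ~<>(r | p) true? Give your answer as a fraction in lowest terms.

w0: <>(r | p) is T. ✗
w1: <>(r | p) is F. ✓
w2: <>(r | p) is T. ✗
w3: <>(r | p) is T. ✗
w4: <>(r | p) is T. ✗
w5: <>(r | p) is T. ✗
That's 1 of 6 worlds, so 1/6.

1/6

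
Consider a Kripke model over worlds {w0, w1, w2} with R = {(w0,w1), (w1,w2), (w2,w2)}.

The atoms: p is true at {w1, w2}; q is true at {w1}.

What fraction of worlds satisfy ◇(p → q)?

w0: successors {w1}; p → q there: w1:T. ✓
w1: successors {w2}; p → q there: w2:F. ✗
w2: successors {w2}; p → q there: w2:F. ✗
That's 1 of 3 worlds, so 1/3.

1/3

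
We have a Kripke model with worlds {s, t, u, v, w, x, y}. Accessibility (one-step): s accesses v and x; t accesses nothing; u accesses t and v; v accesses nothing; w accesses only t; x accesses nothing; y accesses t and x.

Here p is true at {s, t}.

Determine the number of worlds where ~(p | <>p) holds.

s: p | <>p is T. ✗
t: p | <>p is T. ✗
u: p | <>p is T. ✗
v: p | <>p is F. ✓
w: p | <>p is T. ✗
x: p | <>p is F. ✓
y: p | <>p is T. ✗
Satisfying worlds: {v, x}.

2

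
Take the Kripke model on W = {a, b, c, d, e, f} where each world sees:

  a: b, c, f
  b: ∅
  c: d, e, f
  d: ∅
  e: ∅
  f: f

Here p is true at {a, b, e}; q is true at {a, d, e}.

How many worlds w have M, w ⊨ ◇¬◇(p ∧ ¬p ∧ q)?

3

a: successors {b, c, f}; ¬◇(p ∧ ¬p ∧ q) there: b:T, c:T, f:T. ✓
b: no successors, so ◇¬◇(p ∧ ¬p ∧ q) fails. ✗
c: successors {d, e, f}; ¬◇(p ∧ ¬p ∧ q) there: d:T, e:T, f:T. ✓
d: no successors, so ◇¬◇(p ∧ ¬p ∧ q) fails. ✗
e: no successors, so ◇¬◇(p ∧ ¬p ∧ q) fails. ✗
f: successors {f}; ¬◇(p ∧ ¬p ∧ q) there: f:T. ✓
Satisfying worlds: {a, c, f}.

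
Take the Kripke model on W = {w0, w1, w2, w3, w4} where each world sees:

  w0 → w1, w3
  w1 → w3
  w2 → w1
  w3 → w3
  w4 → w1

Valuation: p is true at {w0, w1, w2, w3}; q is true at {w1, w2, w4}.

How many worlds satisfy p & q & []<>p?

2

w0: p & q is F, []<>p is T. ✗
w1: p & q is T, []<>p is T. ✓
w2: p & q is T, []<>p is T. ✓
w3: p & q is F, []<>p is T. ✗
w4: p & q is F, []<>p is T. ✗
Satisfying worlds: {w1, w2}.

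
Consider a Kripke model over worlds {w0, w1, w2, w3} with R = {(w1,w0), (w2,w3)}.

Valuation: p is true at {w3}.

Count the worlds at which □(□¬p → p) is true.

w0: no successors, so □(□¬p → p) holds vacuously. ✓
w1: successors {w0}; □¬p → p there: w0:F. ✗
w2: successors {w3}; □¬p → p there: w3:T. ✓
w3: no successors, so □(□¬p → p) holds vacuously. ✓
Satisfying worlds: {w0, w2, w3}.

3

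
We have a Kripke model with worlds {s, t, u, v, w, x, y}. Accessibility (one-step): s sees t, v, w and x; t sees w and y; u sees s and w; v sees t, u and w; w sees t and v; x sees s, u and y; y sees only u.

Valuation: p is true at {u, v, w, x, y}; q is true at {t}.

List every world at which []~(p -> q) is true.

{t, y}

s: successors {t, v, w, x}; ~(p -> q) there: t:F, v:T, w:T, x:T. ✗
t: successors {w, y}; ~(p -> q) there: w:T, y:T. ✓
u: successors {s, w}; ~(p -> q) there: s:F, w:T. ✗
v: successors {t, u, w}; ~(p -> q) there: t:F, u:T, w:T. ✗
w: successors {t, v}; ~(p -> q) there: t:F, v:T. ✗
x: successors {s, u, y}; ~(p -> q) there: s:F, u:T, y:T. ✗
y: successors {u}; ~(p -> q) there: u:T. ✓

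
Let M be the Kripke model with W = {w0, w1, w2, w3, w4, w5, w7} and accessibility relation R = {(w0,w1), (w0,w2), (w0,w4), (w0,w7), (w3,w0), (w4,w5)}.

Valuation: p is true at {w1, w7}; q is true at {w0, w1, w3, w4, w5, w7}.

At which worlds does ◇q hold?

w0: successors {w1, w2, w4, w7}; q there: w1:T, w2:F, w4:T, w7:T. ✓
w1: no successors, so ◇q fails. ✗
w2: no successors, so ◇q fails. ✗
w3: successors {w0}; q there: w0:T. ✓
w4: successors {w5}; q there: w5:T. ✓
w5: no successors, so ◇q fails. ✗
w7: no successors, so ◇q fails. ✗

{w0, w3, w4}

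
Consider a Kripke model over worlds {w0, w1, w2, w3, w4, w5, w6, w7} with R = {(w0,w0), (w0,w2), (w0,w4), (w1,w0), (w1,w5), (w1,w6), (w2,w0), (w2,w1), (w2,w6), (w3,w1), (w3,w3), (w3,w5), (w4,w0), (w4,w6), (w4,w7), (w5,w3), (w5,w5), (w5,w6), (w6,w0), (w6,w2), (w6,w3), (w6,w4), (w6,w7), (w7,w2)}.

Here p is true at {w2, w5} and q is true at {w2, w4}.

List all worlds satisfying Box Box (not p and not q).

{w7}

w0: successors {w0, w2, w4}; Box (not p and not q) there: w0:F, w2:T, w4:T. ✗
w1: successors {w0, w5, w6}; Box (not p and not q) there: w0:F, w5:F, w6:F. ✗
w2: successors {w0, w1, w6}; Box (not p and not q) there: w0:F, w1:F, w6:F. ✗
w3: successors {w1, w3, w5}; Box (not p and not q) there: w1:F, w3:F, w5:F. ✗
w4: successors {w0, w6, w7}; Box (not p and not q) there: w0:F, w6:F, w7:F. ✗
w5: successors {w3, w5, w6}; Box (not p and not q) there: w3:F, w5:F, w6:F. ✗
w6: successors {w0, w2, w3, w4, w7}; Box (not p and not q) there: w0:F, w2:T, w3:F, w4:T, w7:F. ✗
w7: successors {w2}; Box (not p and not q) there: w2:T. ✓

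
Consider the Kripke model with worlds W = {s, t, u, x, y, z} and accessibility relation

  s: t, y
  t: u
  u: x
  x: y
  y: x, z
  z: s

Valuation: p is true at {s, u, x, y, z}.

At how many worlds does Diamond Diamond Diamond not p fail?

5

s: successors {t, y}; Diamond Diamond not p there: t:F, y:F. ✗
t: successors {u}; Diamond Diamond not p there: u:F. ✗
u: successors {x}; Diamond Diamond not p there: x:F. ✗
x: successors {y}; Diamond Diamond not p there: y:F. ✗
y: successors {x, z}; Diamond Diamond not p there: x:F, z:T. ✓
z: successors {s}; Diamond Diamond not p there: s:F. ✗
Satisfying worlds: {y}.
So Diamond Diamond Diamond not p fails at the other 5 worlds.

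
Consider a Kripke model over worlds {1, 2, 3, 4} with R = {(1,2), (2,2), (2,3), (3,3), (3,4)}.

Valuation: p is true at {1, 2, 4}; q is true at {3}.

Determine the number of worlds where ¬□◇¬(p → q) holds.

1

1: □◇¬(p → q) is T. ✗
2: □◇¬(p → q) is T. ✗
3: □◇¬(p → q) is F. ✓
4: □◇¬(p → q) is T. ✗
Satisfying worlds: {3}.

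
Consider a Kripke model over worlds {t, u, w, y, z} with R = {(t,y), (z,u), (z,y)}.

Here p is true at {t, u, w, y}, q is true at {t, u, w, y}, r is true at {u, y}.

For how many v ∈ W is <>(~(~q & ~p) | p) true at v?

2

t: successors {y}; ~(~q & ~p) | p there: y:T. ✓
u: no successors, so <>(~(~q & ~p) | p) fails. ✗
w: no successors, so <>(~(~q & ~p) | p) fails. ✗
y: no successors, so <>(~(~q & ~p) | p) fails. ✗
z: successors {u, y}; ~(~q & ~p) | p there: u:T, y:T. ✓
Satisfying worlds: {t, z}.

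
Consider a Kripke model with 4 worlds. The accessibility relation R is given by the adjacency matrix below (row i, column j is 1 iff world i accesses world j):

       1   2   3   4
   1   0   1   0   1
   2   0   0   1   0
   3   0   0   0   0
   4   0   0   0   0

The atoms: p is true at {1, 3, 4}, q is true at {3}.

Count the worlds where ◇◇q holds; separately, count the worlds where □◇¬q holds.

For ◇◇q:
1: successors {2, 4}; ◇q there: 2:T, 4:F. ✓
2: successors {3}; ◇q there: 3:F. ✗
3: no successors, so ◇◇q fails. ✗
4: no successors, so ◇◇q fails. ✗
— 1 world.
For □◇¬q:
1: successors {2, 4}; ◇¬q there: 2:F, 4:F. ✗
2: successors {3}; ◇¬q there: 3:F. ✗
3: no successors, so □◇¬q holds vacuously. ✓
4: no successors, so □◇¬q holds vacuously. ✓
— 2 worlds.

1 and 2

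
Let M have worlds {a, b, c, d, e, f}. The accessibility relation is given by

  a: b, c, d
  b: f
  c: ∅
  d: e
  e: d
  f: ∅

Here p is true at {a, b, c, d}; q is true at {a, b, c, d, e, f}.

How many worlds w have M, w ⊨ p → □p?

a: p is T, □p is T. ✓
b: p is T, □p is F. ✗
c: p is T, □p is T. ✓
d: p is T, □p is F. ✗
e: p is F, □p is T. ✓
f: p is F, □p is T. ✓
Satisfying worlds: {a, c, e, f}.

4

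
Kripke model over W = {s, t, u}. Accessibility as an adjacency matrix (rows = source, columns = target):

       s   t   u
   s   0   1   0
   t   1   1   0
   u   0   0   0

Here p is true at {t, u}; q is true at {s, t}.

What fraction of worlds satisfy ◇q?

2/3

s: successors {t}; q there: t:T. ✓
t: successors {s, t}; q there: s:T, t:T. ✓
u: no successors, so ◇q fails. ✗
That's 2 of 3 worlds, so 2/3.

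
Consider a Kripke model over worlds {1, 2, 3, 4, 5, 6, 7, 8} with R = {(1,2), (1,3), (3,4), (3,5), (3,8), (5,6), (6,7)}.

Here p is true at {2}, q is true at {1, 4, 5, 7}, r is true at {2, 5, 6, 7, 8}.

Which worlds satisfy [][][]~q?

{1, 2, 4, 5, 6, 7, 8}

1: successors {2, 3}; [][]~q there: 2:T, 3:T. ✓
2: no successors, so [][][]~q holds vacuously. ✓
3: successors {4, 5, 8}; [][]~q there: 4:T, 5:F, 8:T. ✗
4: no successors, so [][][]~q holds vacuously. ✓
5: successors {6}; [][]~q there: 6:T. ✓
6: successors {7}; [][]~q there: 7:T. ✓
7: no successors, so [][][]~q holds vacuously. ✓
8: no successors, so [][][]~q holds vacuously. ✓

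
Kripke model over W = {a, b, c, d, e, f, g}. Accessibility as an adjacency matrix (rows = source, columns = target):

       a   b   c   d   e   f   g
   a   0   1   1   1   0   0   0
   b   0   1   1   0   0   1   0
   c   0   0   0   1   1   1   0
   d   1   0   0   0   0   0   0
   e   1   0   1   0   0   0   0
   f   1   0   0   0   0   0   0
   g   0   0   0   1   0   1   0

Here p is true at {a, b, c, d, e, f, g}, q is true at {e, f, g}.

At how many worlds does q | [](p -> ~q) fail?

a: q is F, [](p -> ~q) is T. ✓
b: q is F, [](p -> ~q) is F. ✗
c: q is F, [](p -> ~q) is F. ✗
d: q is F, [](p -> ~q) is T. ✓
e: q is T, [](p -> ~q) is T. ✓
f: q is T, [](p -> ~q) is T. ✓
g: q is T, [](p -> ~q) is F. ✓
Satisfying worlds: {a, d, e, f, g}.
So q | [](p -> ~q) fails at the other 2 worlds.

2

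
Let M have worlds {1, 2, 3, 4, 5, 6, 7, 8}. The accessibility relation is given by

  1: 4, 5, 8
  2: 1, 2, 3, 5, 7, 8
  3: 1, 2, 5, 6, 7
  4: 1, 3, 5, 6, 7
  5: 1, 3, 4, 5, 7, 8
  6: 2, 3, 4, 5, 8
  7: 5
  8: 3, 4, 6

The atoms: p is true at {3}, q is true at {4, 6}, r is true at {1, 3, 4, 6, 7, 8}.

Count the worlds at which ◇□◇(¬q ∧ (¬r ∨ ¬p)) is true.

7

1: successors {4, 5, 8}; □◇(¬q ∧ (¬r ∨ ¬p)) there: 4:T, 5:F, 8:T. ✓
2: successors {1, 2, 3, 5, 7, 8}; □◇(¬q ∧ (¬r ∨ ¬p)) there: 1:F, 2:F, 3:T, 5:F, 7:T, 8:T. ✓
3: successors {1, 2, 5, 6, 7}; □◇(¬q ∧ (¬r ∨ ¬p)) there: 1:F, 2:F, 5:F, 6:F, 7:T. ✓
4: successors {1, 3, 5, 6, 7}; □◇(¬q ∧ (¬r ∨ ¬p)) there: 1:F, 3:T, 5:F, 6:F, 7:T. ✓
5: successors {1, 3, 4, 5, 7, 8}; □◇(¬q ∧ (¬r ∨ ¬p)) there: 1:F, 3:T, 4:T, 5:F, 7:T, 8:T. ✓
6: successors {2, 3, 4, 5, 8}; □◇(¬q ∧ (¬r ∨ ¬p)) there: 2:F, 3:T, 4:T, 5:F, 8:T. ✓
7: successors {5}; □◇(¬q ∧ (¬r ∨ ¬p)) there: 5:F. ✗
8: successors {3, 4, 6}; □◇(¬q ∧ (¬r ∨ ¬p)) there: 3:T, 4:T, 6:F. ✓
Satisfying worlds: {1, 2, 3, 4, 5, 6, 8}.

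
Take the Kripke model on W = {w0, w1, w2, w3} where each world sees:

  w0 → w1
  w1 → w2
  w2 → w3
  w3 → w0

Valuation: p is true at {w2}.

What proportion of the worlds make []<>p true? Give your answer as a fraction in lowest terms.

w0: successors {w1}; <>p there: w1:T. ✓
w1: successors {w2}; <>p there: w2:F. ✗
w2: successors {w3}; <>p there: w3:F. ✗
w3: successors {w0}; <>p there: w0:F. ✗
That's 1 of 4 worlds, so 1/4.

1/4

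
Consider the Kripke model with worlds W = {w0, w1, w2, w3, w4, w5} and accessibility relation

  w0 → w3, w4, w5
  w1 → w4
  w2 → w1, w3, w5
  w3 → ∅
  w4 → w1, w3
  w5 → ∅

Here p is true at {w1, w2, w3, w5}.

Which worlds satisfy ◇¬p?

w0: successors {w3, w4, w5}; ¬p there: w3:F, w4:T, w5:F. ✓
w1: successors {w4}; ¬p there: w4:T. ✓
w2: successors {w1, w3, w5}; ¬p there: w1:F, w3:F, w5:F. ✗
w3: no successors, so ◇¬p fails. ✗
w4: successors {w1, w3}; ¬p there: w1:F, w3:F. ✗
w5: no successors, so ◇¬p fails. ✗

{w0, w1}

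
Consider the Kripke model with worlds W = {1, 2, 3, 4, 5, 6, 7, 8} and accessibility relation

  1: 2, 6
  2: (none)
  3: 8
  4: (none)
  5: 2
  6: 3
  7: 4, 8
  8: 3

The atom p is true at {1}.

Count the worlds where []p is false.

6

1: successors {2, 6}; p there: 2:F, 6:F. ✗
2: no successors, so []p holds vacuously. ✓
3: successors {8}; p there: 8:F. ✗
4: no successors, so []p holds vacuously. ✓
5: successors {2}; p there: 2:F. ✗
6: successors {3}; p there: 3:F. ✗
7: successors {4, 8}; p there: 4:F, 8:F. ✗
8: successors {3}; p there: 3:F. ✗
Satisfying worlds: {2, 4}.
So []p fails at the other 6 worlds.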